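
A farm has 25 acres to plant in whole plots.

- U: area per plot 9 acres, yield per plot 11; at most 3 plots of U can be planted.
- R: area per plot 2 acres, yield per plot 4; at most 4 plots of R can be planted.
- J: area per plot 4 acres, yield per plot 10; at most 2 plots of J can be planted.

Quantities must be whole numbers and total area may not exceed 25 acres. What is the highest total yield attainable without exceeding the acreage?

47

J has the best ratio (10/4); taking only J gives at most 2×10 = 20 (stopped by the supply cap of 2).
Mixing does better — 1×U, 4×R, and 2×J: area 25 ≤ 25, yield 1·11 + 4·4 + 2·10 = 47.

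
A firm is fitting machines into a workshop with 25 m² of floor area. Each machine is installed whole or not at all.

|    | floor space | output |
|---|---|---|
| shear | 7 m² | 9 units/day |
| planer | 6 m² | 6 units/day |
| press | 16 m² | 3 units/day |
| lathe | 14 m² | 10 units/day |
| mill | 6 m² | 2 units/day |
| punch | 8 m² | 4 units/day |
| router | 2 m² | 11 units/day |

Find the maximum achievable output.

Take shear, lathe, and router: floor space 7 + 14 + 2 = 23 ≤ 25, output 9 + 10 + 11 = 30.
No feasible combination exceeds this.

30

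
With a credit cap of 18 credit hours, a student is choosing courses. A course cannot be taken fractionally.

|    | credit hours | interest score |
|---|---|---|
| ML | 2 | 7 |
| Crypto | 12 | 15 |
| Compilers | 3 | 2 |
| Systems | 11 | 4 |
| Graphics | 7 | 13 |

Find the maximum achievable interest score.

Allowing fractional choices, the relaxed optimum would be about 31.2, but courses are indivisible.
ML + Compilers + Graphics: credit hours 2 + 3 + 7 = 12 ≤ 18, interest score 7 + 2 + 13 = 22.
ML + Crypto + Compilers: credit hours 2 + 12 + 3 = 17 ≤ 18, interest score 7 + 15 + 2 = 24.
Best is ML, Crypto, and Compilers with total interest score 24.

24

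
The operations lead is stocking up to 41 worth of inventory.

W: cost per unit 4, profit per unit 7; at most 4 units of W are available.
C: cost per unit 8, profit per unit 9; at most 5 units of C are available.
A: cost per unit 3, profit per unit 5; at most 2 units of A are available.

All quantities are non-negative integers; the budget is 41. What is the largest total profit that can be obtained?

4×W, 2×C, and 2×A: cost 38 ≤ 41, profit 4·7 + 2·9 + 2·5 = 56.
4×W and 3×C: cost 40 ≤ 41, profit 4·7 + 3·9 = 55.
Best is 56.

56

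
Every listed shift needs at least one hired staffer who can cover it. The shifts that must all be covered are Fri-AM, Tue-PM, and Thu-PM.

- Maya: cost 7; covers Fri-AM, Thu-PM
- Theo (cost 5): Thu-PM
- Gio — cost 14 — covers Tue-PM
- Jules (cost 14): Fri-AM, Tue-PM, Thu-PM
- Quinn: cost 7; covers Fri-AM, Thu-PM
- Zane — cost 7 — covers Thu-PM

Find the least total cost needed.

14

The greedy cost-per-new-shift heuristic would pick Maya and Gio for 21, but a cheaper cover exists.
Jules alone covers Fri-AM, Tue-PM, Thu-PM — every shift.
Total cost: 14.
No cover costs less than 14.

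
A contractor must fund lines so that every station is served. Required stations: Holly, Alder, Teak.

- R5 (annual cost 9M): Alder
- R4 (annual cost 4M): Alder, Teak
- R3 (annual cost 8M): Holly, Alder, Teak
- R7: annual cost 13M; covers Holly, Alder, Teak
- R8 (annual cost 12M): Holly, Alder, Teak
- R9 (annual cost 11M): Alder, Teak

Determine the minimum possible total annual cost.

8

This is a weighted set-cover instance.
The greedy cost-per-new-station heuristic would pick R4 and R3 for 12, but a cheaper cover exists.
R3 alone covers Holly, Alder, Teak — every station.
Total annual cost: 8.
No cover costs less than 8.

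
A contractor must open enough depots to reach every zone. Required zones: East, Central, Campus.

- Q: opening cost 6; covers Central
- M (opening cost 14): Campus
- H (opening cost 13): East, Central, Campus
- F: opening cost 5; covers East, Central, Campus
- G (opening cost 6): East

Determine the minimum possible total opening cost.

F alone covers East, Central, Campus — every zone.
Total opening cost: 5.

5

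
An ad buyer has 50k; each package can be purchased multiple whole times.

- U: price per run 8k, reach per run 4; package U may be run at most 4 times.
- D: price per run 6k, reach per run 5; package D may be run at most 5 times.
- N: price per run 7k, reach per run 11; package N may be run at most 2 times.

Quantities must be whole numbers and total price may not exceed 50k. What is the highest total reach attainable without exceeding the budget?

This is a bounded integer knapsack.
5×D and 2×N: price 44 ≤ 50, reach 5·5 + 2·11 = 47.
1×U, 4×D, and 2×N: price 46 ≤ 50, reach 1·4 + 4·5 + 2·11 = 46.
Best is 47.

47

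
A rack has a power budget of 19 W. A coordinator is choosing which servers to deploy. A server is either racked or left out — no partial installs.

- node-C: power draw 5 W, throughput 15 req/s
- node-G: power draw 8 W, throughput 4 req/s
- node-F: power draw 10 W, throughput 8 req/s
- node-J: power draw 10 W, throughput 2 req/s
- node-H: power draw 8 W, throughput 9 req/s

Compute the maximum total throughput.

24

Allowing fractional choices, the relaxed optimum would be about 28.8, but servers are indivisible.
node-C + node-H: power draw 5 + 8 = 13 ≤ 19, throughput 15 + 9 = 24.
node-C + node-G: power draw 5 + 8 = 13 ≤ 19, throughput 15 + 4 = 19.
node-C + node-F: power draw 5 + 10 = 15 ≤ 19, throughput 15 + 8 = 23.
Best is node-C and node-H with total throughput 24.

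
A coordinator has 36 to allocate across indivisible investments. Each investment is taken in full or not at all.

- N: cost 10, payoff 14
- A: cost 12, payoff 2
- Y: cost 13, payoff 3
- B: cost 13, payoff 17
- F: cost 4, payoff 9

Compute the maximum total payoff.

40

N + B + F: cost 10 + 13 + 4 = 27 ≤ 36, payoff 14 + 17 + 9 = 40.
N + Y + B: cost 10 + 13 + 13 = 36 ≤ 36, payoff 14 + 3 + 17 = 34.
N + A + B: cost 10 + 12 + 13 = 35 ≤ 36, payoff 14 + 2 + 17 = 33.
Best is N, B, and F with total payoff 40.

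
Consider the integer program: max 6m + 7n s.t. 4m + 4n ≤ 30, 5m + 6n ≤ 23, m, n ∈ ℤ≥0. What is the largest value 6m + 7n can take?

27

Relaxing integrality, the LP optimum is 27.60 at (m,n) = (4.6, 0), which is not an integer point.
(m,n)=(1,3): 4·1+4·3=16≤30, 5·1+6·3=23≤23, objective 27.
(m,n)=(2,2): 4·2+4·2=16≤30, 5·2+6·2=22≤23, objective 26.
(m,n)=(3,1): 4·3+4·1=16≤30, 5·3+6·1=21≤23, objective 25.
(m,n)=(4,0): 4·4+4·0=16≤30, 5·4+6·0=20≤23, objective 24.
The best lattice point is (1,3), giving 27.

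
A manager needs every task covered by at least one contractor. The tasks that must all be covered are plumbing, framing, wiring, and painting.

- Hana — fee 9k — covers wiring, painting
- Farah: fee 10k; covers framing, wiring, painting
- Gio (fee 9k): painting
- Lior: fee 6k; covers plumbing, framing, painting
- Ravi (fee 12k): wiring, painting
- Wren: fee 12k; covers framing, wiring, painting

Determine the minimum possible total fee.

Choose Hana and Lior: together they cover plumbing, framing, wiring, painting — every task.
Total fee: 9 + 6 = 15.
No cover costs less than 15.

15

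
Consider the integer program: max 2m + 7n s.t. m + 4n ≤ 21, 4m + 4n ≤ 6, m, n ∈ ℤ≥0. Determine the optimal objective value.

The continuous relaxation peaks at (0, 1.5) with value 10.50; rounding to a feasible lattice point costs some objective.
(m,n)=(0,1): 1·0+4·1=4≤21, 4·0+4·1=4≤6, objective 7.
(m,n)=(1,0): 1·1+4·0=1≤21, 4·1+4·0=4≤6, objective 2.
The best lattice point is (0,1), giving 7.

7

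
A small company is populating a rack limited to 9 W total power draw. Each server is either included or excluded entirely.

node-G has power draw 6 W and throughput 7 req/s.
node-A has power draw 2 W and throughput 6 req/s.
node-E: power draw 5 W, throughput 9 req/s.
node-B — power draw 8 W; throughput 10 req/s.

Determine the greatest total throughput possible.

15

node-A + node-E: power draw 2 + 5 = 7 ≤ 9, throughput 6 + 9 = 15.
node-G + node-A: power draw 6 + 2 = 8 ≤ 9, throughput 7 + 6 = 13.
node-B: power draw 8 ≤ 9, throughput 10.
Best is node-A and node-E with total throughput 15.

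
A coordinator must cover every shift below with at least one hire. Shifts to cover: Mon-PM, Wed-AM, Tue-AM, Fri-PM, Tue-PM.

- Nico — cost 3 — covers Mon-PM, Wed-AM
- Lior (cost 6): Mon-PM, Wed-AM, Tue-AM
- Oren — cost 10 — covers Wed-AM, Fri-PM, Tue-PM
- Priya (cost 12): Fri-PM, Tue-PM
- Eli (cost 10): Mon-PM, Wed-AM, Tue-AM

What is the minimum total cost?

Choose Lior and Oren: together they cover Mon-PM, Wed-AM, Tue-AM, Fri-PM, Tue-PM — every shift.
Total cost: 6 + 10 = 16.

16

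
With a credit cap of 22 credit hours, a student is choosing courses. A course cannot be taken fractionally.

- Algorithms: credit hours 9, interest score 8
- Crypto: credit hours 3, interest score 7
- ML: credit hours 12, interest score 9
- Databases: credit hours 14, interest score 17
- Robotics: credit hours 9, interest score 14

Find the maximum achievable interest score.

29

Allowing fractional choices, the relaxed optimum would be about 33.1, but courses are indivisible.
Algorithms + Crypto + Robotics: credit hours 9 + 3 + 9 = 21 ≤ 22, interest score 8 + 7 + 14 = 29.
Crypto + Databases: credit hours 3 + 14 = 17 ≤ 22, interest score 7 + 17 = 24.
Best is Algorithms, Crypto, and Robotics with total interest score 29.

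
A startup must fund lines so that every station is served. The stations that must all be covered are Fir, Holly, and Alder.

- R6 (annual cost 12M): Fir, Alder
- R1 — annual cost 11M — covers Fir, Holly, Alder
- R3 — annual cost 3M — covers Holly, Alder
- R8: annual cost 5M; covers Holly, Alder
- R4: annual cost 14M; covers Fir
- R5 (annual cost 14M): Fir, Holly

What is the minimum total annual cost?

R1 alone covers Fir, Holly, Alder — every station.
Total annual cost: 11.

11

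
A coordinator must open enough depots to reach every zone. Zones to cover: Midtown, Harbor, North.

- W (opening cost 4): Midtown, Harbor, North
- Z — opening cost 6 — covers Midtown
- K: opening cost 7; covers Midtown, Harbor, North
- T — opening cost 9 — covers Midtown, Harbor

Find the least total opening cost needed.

This is an integer covering problem.
W alone covers Midtown, Harbor, North — every zone.
Total opening cost: 4.
No cover costs less than 4.

4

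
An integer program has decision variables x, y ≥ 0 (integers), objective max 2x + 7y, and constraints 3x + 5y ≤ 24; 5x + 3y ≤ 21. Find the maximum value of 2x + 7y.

30

(x,y)=(1,4): 3·1+5·4=23≤24, 5·1+3·4=17≤21, objective 30.
(x,y)=(0,4): 3·0+5·4=20≤24, 5·0+3·4=12≤21, objective 28.
No feasible integer point exceeds 30.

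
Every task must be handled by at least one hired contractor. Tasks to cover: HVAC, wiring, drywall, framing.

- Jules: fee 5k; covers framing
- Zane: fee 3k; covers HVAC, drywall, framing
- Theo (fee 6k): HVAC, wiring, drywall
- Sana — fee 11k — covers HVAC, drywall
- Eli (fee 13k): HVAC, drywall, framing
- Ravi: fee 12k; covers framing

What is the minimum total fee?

9

Choose Zane and Theo: together they cover HVAC, wiring, drywall, framing — every task.
Total fee: 3 + 6 = 9.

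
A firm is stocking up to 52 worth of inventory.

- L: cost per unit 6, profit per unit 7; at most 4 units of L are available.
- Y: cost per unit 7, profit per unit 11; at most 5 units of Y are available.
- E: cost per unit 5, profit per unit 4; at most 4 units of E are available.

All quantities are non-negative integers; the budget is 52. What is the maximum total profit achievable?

73

Y has the best ratio (11/7); taking only Y gives at most 5×11 = 55 (stopped by the supply cap of 5).
Mixing does better — 2×L, 5×Y, and 1×E: cost 52 ≤ 52, profit 2·7 + 5·11 + 1·4 = 73.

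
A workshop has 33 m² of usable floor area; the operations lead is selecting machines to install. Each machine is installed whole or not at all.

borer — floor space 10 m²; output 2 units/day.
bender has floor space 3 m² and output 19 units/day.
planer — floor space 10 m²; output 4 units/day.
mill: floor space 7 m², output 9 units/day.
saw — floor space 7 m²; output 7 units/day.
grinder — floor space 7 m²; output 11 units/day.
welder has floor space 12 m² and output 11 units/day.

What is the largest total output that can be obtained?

50

This is an integer program with binary decision variables.
bender + mill + grinder + welder: floor space 3 + 7 + 7 + 12 = 29 ≤ 33, output 19 + 9 + 11 + 11 = 50.
bender + saw + grinder + welder: floor space 3 + 7 + 7 + 12 = 29 ≤ 33, output 19 + 7 + 11 + 11 = 48.
bender + mill + saw + grinder: floor space 3 + 7 + 7 + 7 = 24 ≤ 33, output 19 + 9 + 7 + 11 = 46.
Best is bender, mill, grinder, and welder with total output 50.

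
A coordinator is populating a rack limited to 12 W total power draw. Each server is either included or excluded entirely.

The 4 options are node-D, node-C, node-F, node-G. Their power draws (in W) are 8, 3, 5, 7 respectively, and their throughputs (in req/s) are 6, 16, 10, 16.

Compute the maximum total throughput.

32

Allowing fractional choices, the relaxed optimum would be about 36.0, but servers are indivisible.
node-F + node-G: power draw 5 + 7 = 12 ≤ 12, throughput 10 + 16 = 26.
node-C + node-G: power draw 3 + 7 = 10 ≤ 12, throughput 16 + 16 = 32.
node-C + node-F: power draw 3 + 5 = 8 ≤ 12, throughput 16 + 10 = 26.
Best is node-C and node-G with total throughput 32.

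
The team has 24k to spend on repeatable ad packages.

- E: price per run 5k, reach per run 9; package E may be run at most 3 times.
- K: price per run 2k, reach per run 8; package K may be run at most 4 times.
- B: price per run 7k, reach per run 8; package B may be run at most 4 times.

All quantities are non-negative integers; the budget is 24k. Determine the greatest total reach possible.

This is a bounded integer knapsack.
Take 3×E and 4×K: price 23 ≤ 24, reach 3·9 + 4·8 = 59.
K has the best ratio (8/2) and is taken to its limit of 4; remaining capacity is filled optimally with the others.

59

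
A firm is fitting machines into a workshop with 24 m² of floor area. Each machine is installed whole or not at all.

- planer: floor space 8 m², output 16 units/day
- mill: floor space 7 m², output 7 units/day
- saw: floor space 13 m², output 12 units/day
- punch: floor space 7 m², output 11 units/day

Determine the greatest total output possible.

Allowing fractional choices, the relaxed optimum would be about 35.8, but machines are indivisible.
planer + saw: floor space 8 + 13 = 21 ≤ 24, output 16 + 12 = 28.
planer + punch: floor space 8 + 7 = 15 ≤ 24, output 16 + 11 = 27.
planer + mill + punch: floor space 8 + 7 + 7 = 22 ≤ 24, output 16 + 7 + 11 = 34.
Best is planer, mill, and punch with total output 34.

34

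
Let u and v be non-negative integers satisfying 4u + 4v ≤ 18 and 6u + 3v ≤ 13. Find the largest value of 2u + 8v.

(u,v)=(0,4): 4·0+4·4=16≤18, 6·0+3·4=12≤13, objective 32.
(u,v)=(0,3): 4·0+4·3=12≤18, 6·0+3·3=9≤13, objective 24.
Maximum is 32 at (u,v)=(0,4).

32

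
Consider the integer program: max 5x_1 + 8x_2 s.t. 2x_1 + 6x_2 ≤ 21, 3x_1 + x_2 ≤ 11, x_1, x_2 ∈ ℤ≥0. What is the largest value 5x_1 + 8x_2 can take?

(x_1,x_2)=(3,2) is feasible, giving 31.
(x_1,x_2)=(1,3) is feasible, giving 29.
(x_1,x_2)=(2,2) is feasible, giving 26.
(x_1,x_2)=(3,1) is feasible, giving 23.
The best lattice point is (3,2), giving 31.

31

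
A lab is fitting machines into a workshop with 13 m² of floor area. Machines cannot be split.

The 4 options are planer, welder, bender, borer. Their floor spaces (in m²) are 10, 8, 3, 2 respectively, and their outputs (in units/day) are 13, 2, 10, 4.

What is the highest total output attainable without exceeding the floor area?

23

Allowing fractional choices, the relaxed optimum would be about 24.4, but machines are indivisible.
planer + bender: floor space 10 + 3 = 13 ≤ 13, output 13 + 10 = 23.
welder + bender + borer: floor space 8 + 3 + 2 = 13 ≤ 13, output 2 + 10 + 4 = 16.
planer + borer: floor space 10 + 2 = 12 ≤ 13, output 13 + 4 = 17.
Best is planer and bender with total output 23.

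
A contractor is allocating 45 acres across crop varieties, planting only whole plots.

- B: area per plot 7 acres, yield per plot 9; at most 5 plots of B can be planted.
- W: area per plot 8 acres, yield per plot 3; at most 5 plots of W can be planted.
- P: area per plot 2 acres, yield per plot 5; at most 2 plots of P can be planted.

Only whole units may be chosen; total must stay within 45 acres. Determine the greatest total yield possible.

Take 5×B and 2×P: area 39 ≤ 45, yield 5·9 + 2·5 = 55.
P has the best ratio (5/2) and is taken to its limit of 2; remaining capacity is filled optimally with the others.

55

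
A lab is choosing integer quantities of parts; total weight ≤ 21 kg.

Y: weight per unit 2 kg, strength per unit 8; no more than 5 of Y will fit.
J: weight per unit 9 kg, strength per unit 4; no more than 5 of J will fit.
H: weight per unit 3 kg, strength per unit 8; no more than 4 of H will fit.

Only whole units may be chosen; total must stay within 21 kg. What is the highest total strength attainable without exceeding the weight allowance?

This is a bounded integer knapsack.
5×Y and 3×H: weight 19 ≤ 21, strength 5·8 + 3·8 = 64.
4×Y and 4×H: weight 20 ≤ 21, strength 4·8 + 4·8 = 64.
Best is 64.

64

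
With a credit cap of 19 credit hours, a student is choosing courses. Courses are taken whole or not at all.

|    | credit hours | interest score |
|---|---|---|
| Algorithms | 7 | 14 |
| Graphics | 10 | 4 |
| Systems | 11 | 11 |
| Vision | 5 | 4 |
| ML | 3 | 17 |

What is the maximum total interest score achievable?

This is an integer program with binary decision variables.
Take Algorithms, Vision, and ML: credit hours 7 + 5 + 3 = 15 ≤ 19, interest score 14 + 4 + 17 = 35.
No other feasible combination does better.

35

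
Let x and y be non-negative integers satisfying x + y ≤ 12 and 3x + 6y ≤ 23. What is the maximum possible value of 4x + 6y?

28

Relaxing integrality, the LP optimum is 30.67 at (x,y) = (7.67, 0), which is not an integer point.
(x,y)=(7,0): 1·7+1·0=7≤12, 3·7+6·0=21≤23, objective 28.
(x,y)=(6,0): 1·6+1·0=6≤12, 3·6+6·0=18≤23, objective 24.
Maximum is 28 at (x,y)=(7,0).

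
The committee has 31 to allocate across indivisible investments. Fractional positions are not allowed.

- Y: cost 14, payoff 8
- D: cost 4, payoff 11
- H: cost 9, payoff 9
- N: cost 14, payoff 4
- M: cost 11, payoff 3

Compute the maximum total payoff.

28

Y + D + H: cost 14 + 4 + 9 = 27 ≤ 31, payoff 8 + 11 + 9 = 28.
D + H + N: cost 4 + 9 + 14 = 27 ≤ 31, payoff 11 + 9 + 4 = 24.
D + H + M: cost 4 + 9 + 11 = 24 ≤ 31, payoff 11 + 9 + 3 = 23.
Best is Y, D, and H with total payoff 28.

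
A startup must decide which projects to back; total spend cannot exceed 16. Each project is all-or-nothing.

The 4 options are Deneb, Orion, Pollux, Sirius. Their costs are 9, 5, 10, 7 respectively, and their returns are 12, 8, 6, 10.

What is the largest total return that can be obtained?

22

Deneb + Sirius: cost 9 + 7 = 16 ≤ 16, return 12 + 10 = 22.
Orion + Sirius: cost 5 + 7 = 12 ≤ 16, return 8 + 10 = 18.
Deneb + Orion: cost 9 + 5 = 14 ≤ 16, return 12 + 8 = 20.
Best is Deneb and Sirius with total return 22.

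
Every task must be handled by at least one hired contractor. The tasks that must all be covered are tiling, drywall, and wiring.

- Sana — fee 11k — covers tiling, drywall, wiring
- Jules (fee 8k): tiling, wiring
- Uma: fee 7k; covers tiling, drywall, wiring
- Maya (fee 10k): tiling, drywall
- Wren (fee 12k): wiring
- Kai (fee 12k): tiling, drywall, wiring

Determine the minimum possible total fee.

7

Uma alone covers tiling, drywall, wiring — every task.
Total fee: 7.
No cover costs less than 7.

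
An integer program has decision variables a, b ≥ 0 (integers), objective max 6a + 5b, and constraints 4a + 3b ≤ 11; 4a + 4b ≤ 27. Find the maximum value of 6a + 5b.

The continuous relaxation peaks at (0, 3.67) with value 18.33; rounding to a feasible lattice point costs some objective.
(a,b)=(2,1): 4·2+3·1=11≤11, 4·2+4·1=12≤27, objective 17.
(a,b)=(1,2): 4·1+3·2=10≤11, 4·1+4·2=12≤27, objective 16.
(a,b)=(0,3): 4·0+3·3=9≤11, 4·0+4·3=12≤27, objective 15.
The best lattice point is (2,1), giving 17.

17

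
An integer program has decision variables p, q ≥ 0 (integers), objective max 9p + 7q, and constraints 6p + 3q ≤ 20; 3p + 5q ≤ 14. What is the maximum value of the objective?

27

Relaxing integrality, the LP optimum is 32.86 at (p,q) = (2.76, 1.14), which is not an integer point.
(p,q)=(3,0): 6·3+3·0=18≤20, 3·3+5·0=9≤14, objective 27.
(p,q)=(2,1): 6·2+3·1=15≤20, 3·2+5·1=11≤14, objective 25.
(p,q)=(1,2): 6·1+3·2=12≤20, 3·1+5·2=13≤14, objective 23.
The best lattice point is (3,0), giving 27.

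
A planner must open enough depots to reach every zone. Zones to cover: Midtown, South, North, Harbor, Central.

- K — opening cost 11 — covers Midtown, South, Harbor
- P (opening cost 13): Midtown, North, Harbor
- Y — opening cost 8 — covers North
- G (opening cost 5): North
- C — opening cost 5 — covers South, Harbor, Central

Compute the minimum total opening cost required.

This is a weighted set-cover instance.
The greedy cost-per-new-zone heuristic would pick C, G, and K for 21, but a cheaper cover exists.
Choose P and C: together they cover Midtown, South, North, Harbor, Central — every zone.
Total opening cost: 13 + 5 = 18.
No cover costs less than 18.

18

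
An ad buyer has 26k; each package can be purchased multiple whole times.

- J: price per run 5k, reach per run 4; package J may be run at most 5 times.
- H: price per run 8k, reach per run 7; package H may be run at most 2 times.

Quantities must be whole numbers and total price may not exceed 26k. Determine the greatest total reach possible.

H has the best ratio (7/8); taking only H gives at most 2×7 = 14 (stopped by the supply cap of 2).
Mixing does better — 2×J and 2×H: price 26 ≤ 26, reach 2·4 + 2·7 = 22.

22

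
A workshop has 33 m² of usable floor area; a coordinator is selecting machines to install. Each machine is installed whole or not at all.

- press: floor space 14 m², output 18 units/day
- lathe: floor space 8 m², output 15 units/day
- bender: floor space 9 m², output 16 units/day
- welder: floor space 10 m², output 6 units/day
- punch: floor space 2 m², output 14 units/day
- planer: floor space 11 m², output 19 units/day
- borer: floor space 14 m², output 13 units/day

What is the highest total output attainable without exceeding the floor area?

This is an integer program with binary decision variables.
Allowing fractional choices, the relaxed optimum would be about 67.9, but machines are indivisible.
press + lathe + bender + punch: floor space 14 + 8 + 9 + 2 = 33 ≤ 33, output 18 + 15 + 16 + 14 = 63.
lathe + bender + punch + borer: floor space 8 + 9 + 2 + 14 = 33 ≤ 33, output 15 + 16 + 14 + 13 = 58.
lathe + bender + punch + planer: floor space 8 + 9 + 2 + 11 = 30 ≤ 33, output 15 + 16 + 14 + 19 = 64.
Best is lathe, bender, punch, and planer with total output 64.

64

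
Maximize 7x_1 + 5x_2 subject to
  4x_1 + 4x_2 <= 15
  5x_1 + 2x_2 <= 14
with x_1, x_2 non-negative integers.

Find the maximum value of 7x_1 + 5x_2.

19

(x_1,x_2)=(2,1) is feasible, giving 19.
(x_1,x_2)=(1,2) is feasible, giving 17.
(x_1,x_2)=(2,0) is feasible, giving 14.
The best lattice point is (2,1), giving 19.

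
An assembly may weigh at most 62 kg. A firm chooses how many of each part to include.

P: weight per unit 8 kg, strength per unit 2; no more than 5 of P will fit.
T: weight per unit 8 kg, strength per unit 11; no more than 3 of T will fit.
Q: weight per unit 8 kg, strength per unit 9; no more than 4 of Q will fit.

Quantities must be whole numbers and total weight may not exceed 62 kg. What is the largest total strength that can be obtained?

69

T has the best ratio (11/8); taking only T gives at most 3×11 = 33 (stopped by the supply cap of 3).
Mixing does better — 3×T and 4×Q: weight 56 ≤ 62, strength 3·11 + 4·9 = 69.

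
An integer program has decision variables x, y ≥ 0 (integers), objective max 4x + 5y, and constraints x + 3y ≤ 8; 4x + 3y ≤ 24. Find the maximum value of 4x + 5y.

The continuous relaxation peaks at (5.33, 0.889) with value 25.78; rounding to a feasible lattice point costs some objective.
(x,y)=(5,1): 1·5+3·1=8≤8, 4·5+3·1=23≤24, objective 25.
(x,y)=(6,0): 1·6+3·0=6≤8, 4·6+3·0=24≤24, objective 24.
(x,y)=(4,1): 1·4+3·1=7≤8, 4·4+3·1=19≤24, objective 21.
Maximum is 25 at (x,y)=(5,1).

25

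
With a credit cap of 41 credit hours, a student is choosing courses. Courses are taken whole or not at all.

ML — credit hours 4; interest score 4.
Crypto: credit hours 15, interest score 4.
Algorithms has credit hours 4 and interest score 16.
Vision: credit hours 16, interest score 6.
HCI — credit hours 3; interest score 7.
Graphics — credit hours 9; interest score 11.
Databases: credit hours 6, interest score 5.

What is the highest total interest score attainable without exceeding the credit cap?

Allowing fractional choices, the relaxed optimum would be about 48.6, but courses are indivisible.
ML + Crypto + Algorithms + HCI + Graphics + Databases: credit hours 4 + 15 + 4 + 3 + 9 + 6 = 41 ≤ 41, interest score 4 + 4 + 16 + 7 + 11 + 5 = 47.
Algorithms + Vision + HCI + Graphics + Databases: credit hours 4 + 16 + 3 + 9 + 6 = 38 ≤ 41, interest score 16 + 6 + 7 + 11 + 5 = 45.
Best is ML, Crypto, Algorithms, HCI, Graphics, and Databases with total interest score 47.

47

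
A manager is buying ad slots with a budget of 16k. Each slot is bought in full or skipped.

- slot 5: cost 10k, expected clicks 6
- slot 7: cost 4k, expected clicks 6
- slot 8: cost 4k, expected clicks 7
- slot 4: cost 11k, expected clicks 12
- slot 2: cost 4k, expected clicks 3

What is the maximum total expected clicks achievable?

slot 7 + slot 8 + slot 2: cost 4 + 4 + 4 = 12 ≤ 16, expected clicks 6 + 7 + 3 = 16.
slot 8 + slot 4: cost 4 + 11 = 15 ≤ 16, expected clicks 7 + 12 = 19.
slot 7 + slot 4: cost 4 + 11 = 15 ≤ 16, expected clicks 6 + 12 = 18.
Best is slot 8 and slot 4 with total expected clicks 19.

19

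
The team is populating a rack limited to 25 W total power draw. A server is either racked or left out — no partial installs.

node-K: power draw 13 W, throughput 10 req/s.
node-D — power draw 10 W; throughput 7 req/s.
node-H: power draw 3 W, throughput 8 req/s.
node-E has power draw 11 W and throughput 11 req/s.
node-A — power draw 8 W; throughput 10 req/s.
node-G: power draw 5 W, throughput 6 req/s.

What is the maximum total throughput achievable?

29

Treat it as a binary knapsack problem.
Take node-H, node-E, and node-A: power draw 3 + 11 + 8 = 22 ≤ 25, throughput 8 + 11 + 10 = 29.
No other feasible combination does better.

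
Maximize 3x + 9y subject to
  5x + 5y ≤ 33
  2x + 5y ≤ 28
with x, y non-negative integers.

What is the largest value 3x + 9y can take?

48

The continuous relaxation peaks at (0, 5.6) with value 50.40; rounding to a feasible lattice point costs some objective.
(x,y)=(1,5): 5·1+5·5=30≤33, 2·1+5·5=27≤28, objective 48.
(x,y)=(0,5): 5·0+5·5=25≤33, 2·0+5·5=25≤28, objective 45.
(x,y)=(2,4): 5·2+5·4=30≤33, 2·2+5·4=24≤28, objective 42.
The best lattice point is (1,5), giving 48.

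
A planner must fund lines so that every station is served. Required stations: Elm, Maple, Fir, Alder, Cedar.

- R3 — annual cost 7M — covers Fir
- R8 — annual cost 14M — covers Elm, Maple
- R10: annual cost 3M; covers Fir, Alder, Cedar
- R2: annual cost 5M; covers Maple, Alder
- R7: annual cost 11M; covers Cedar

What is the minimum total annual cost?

17

This is an integer covering problem.
The greedy cost-per-new-station heuristic would pick R10, R2, and R8 for 22, but a cheaper cover exists.
Choose R8 and R10: together they cover Elm, Maple, Fir, Alder, Cedar — every station.
Total annual cost: 14 + 3 = 17.
No cover costs less than 17.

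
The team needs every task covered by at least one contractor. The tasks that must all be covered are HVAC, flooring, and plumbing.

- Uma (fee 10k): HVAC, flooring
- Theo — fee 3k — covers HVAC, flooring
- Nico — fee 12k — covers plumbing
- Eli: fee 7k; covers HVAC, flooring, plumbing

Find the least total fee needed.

7

The greedy cost-per-new-task heuristic would pick Theo and Eli for 10, but a cheaper cover exists.
Eli alone covers HVAC, flooring, plumbing — every task.
Total fee: 7.
No cover costs less than 7.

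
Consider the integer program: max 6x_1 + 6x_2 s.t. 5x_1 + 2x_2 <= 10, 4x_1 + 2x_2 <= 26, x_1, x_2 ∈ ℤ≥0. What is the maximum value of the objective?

30

(x_1,x_2)=(0,5): 5·0+2·5=10≤10, 4·0+2·5=10≤26, objective 30.
(x_1,x_2)=(0,4): 5·0+2·4=8≤10, 4·0+2·4=8≤26, objective 24.
Maximum is 30 at (x_1,x_2)=(0,5).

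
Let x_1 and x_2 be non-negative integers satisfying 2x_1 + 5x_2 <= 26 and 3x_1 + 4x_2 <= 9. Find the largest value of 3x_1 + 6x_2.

Relaxing integrality, the LP optimum is 13.50 at (x_1,x_2) = (0, 2.25), which is not an integer point.
(x_1,x_2)=(0,2): 2·0+5·2=10≤26, 3·0+4·2=8≤9, objective 12.
(x_1,x_2)=(1,1): 2·1+5·1=7≤26, 3·1+4·1=7≤9, objective 9.
(x_1,x_2)=(0,1): 2·0+5·1=5≤26, 3·0+4·1=4≤9, objective 6.
No feasible integer point exceeds 12.

12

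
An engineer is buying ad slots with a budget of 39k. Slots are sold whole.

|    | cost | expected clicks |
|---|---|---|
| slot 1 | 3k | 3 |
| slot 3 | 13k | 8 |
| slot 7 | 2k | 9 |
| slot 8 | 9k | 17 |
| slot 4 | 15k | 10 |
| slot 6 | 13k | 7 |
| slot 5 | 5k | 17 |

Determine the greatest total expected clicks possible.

slot 1 + slot 3 + slot 7 + slot 8 + slot 5: cost 3 + 13 + 2 + 9 + 5 = 32 ≤ 39, expected clicks 3 + 8 + 9 + 17 + 17 = 54.
slot 7 + slot 8 + slot 4 + slot 5: cost 2 + 9 + 15 + 5 = 31 ≤ 39, expected clicks 9 + 17 + 10 + 17 = 53.
slot 1 + slot 7 + slot 8 + slot 4 + slot 5: cost 3 + 2 + 9 + 15 + 5 = 34 ≤ 39, expected clicks 3 + 9 + 17 + 10 + 17 = 56.
Best is slot 1, slot 7, slot 8, slot 4, and slot 5 with total expected clicks 56.

56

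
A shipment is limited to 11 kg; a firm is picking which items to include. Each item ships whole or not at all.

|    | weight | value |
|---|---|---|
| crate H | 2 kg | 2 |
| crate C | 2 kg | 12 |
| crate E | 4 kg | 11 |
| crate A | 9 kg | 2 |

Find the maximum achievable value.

This is a 0-1 knapsack instance.
crate C + crate E: weight 2 + 4 = 6 ≤ 11, value 12 + 11 = 23.
crate H + crate C: weight 2 + 2 = 4 ≤ 11, value 2 + 12 = 14.
crate H + crate C + crate E: weight 2 + 2 + 4 = 8 ≤ 11, value 2 + 12 + 11 = 25.
Best is crate H, crate C, and crate E with total value 25.

25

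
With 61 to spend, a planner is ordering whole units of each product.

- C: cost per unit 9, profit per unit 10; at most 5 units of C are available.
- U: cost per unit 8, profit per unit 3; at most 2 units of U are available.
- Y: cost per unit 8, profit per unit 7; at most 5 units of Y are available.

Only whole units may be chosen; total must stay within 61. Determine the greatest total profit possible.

64

5×C and 2×Y: cost 61 ≤ 61, profit 5·10 + 2·7 = 64.
4×C and 3×Y: cost 60 ≤ 61, profit 4·10 + 3·7 = 61.
Best is 64.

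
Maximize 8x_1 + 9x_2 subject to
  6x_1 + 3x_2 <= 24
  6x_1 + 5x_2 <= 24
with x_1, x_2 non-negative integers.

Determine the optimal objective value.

The continuous relaxation peaks at (0, 4.8) with value 43.20; rounding to a feasible lattice point costs some objective.
(x_1,x_2)=(0,4): 6·0+3·4=12≤24, 6·0+5·4=20≤24, objective 36.
(x_1,x_2)=(1,3): 6·1+3·3=15≤24, 6·1+5·3=21≤24, objective 35.
(x_1,x_2)=(0,3): 6·0+3·3=9≤24, 6·0+5·3=15≤24, objective 27.
Maximum is 36 at (x_1,x_2)=(0,4).

36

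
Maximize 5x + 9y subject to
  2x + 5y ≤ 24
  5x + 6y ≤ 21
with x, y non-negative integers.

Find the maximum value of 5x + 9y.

27

Relaxing integrality, the LP optimum is 31.50 at (x,y) = (0, 3.5), which is not an integer point.
(x,y)=(0,3): 2·0+5·3=15≤24, 5·0+6·3=18≤21, objective 27.
(x,y)=(1,2): 2·1+5·2=12≤24, 5·1+6·2=17≤21, objective 23.
(x,y)=(0,2): 2·0+5·2=10≤24, 5·0+6·2=12≤21, objective 18.
No feasible integer point exceeds 27.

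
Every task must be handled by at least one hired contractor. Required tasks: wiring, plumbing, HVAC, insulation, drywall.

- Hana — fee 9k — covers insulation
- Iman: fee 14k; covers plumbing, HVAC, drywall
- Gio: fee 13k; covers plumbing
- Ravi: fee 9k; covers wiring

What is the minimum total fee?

Choose Hana, Iman, and Ravi: together they cover wiring, plumbing, HVAC, insulation, drywall — every task.
Total fee: 9 + 14 + 9 = 32.
No cover costs less than 32.

32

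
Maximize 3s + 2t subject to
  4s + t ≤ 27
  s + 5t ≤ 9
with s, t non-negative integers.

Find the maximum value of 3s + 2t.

18

Relaxing integrality, the LP optimum is 20.84 at (s,t) = (6.63, 0.474), which is not an integer point.
(s,t)=(6,0): 4·6+1·0=24≤27, 1·6+5·0=6≤9, objective 18.
(s,t)=(5,0): 4·5+1·0=20≤27, 1·5+5·0=5≤9, objective 15.
No feasible integer point exceeds 18.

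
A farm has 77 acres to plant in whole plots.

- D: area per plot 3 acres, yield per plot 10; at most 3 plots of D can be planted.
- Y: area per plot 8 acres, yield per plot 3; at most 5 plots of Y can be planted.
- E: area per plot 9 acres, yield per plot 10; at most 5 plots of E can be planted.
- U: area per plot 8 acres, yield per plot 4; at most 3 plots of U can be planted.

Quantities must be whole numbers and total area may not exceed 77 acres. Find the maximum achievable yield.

88

D has the best ratio (10/3); taking only D gives at most 3×10 = 30 (stopped by the supply cap of 3).
Mixing does better — 3×D, 5×E, and 2×U: area 70 ≤ 77, yield 3·10 + 5·10 + 2·4 = 88.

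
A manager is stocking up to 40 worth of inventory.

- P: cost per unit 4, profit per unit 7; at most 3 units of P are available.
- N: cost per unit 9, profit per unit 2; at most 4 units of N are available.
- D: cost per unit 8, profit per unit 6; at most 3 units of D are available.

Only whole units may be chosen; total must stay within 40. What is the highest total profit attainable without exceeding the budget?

P has the best ratio (7/4); taking only P gives at most 3×7 = 21 (stopped by the supply cap of 3).
Mixing does better — 3×P and 3×D: cost 36 ≤ 40, profit 3·7 + 3·6 = 39.

39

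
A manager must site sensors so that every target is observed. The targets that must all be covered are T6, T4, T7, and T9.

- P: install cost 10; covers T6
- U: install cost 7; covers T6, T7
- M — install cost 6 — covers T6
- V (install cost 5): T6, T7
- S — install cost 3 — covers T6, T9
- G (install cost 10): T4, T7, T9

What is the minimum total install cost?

Choose S and G: together they cover T6, T4, T7, T9 — every target.
Total install cost: 3 + 10 = 13.

13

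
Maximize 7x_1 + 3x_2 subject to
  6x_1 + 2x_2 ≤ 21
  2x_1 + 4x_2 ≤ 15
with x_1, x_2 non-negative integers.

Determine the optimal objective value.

24

(x_1,x_2)=(3,1): 6·3+2·1=20≤21, 2·3+4·1=10≤15, objective 24.
(x_1,x_2)=(3,0): 6·3+2·0=18≤21, 2·3+4·0=6≤15, objective 21.
The best lattice point is (3,1), giving 24.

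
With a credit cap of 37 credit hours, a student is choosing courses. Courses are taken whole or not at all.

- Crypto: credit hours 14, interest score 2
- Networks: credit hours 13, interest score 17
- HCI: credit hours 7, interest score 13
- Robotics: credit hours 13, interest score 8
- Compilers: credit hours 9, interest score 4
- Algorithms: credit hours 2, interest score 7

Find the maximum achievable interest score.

This is a 0-1 knapsack instance.
Allowing fractional choices, the relaxed optimum would be about 45.9, but courses are indivisible.
Networks + HCI + Compilers + Algorithms: credit hours 13 + 7 + 9 + 2 = 31 ≤ 37, interest score 17 + 13 + 4 + 7 = 41.
Networks + HCI + Robotics + Algorithms: credit hours 13 + 7 + 13 + 2 = 35 ≤ 37, interest score 17 + 13 + 8 + 7 = 45.
Best is Networks, HCI, Robotics, and Algorithms with total interest score 45.

45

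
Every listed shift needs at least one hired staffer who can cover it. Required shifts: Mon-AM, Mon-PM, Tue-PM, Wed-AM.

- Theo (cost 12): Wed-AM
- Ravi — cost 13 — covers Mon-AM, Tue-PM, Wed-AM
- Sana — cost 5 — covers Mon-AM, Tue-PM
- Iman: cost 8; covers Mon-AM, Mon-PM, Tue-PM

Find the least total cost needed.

20

This is a weighted set-cover instance.
The greedy cost-per-new-shift heuristic would pick Sana, Iman, and Theo for 25, but a cheaper cover exists.
Choose Theo and Iman: together they cover Mon-AM, Mon-PM, Tue-PM, Wed-AM — every shift.
Total cost: 12 + 8 = 20.
No cover costs less than 20.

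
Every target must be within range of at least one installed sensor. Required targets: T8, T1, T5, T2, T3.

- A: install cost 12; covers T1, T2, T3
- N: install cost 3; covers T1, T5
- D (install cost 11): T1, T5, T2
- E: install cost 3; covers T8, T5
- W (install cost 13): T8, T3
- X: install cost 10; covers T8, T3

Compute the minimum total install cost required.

The greedy cost-per-new-target heuristic would pick N, E, and A for 18, but a cheaper cover exists.
Choose A and E: together they cover T8, T1, T5, T2, T3 — every target.
Total install cost: 12 + 3 = 15.
No cover costs less than 15.

15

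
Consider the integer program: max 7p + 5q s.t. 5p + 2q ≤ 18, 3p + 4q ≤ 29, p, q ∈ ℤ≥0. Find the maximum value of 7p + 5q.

37

The continuous relaxation peaks at (1, 6.5) with value 39.50; rounding to a feasible lattice point costs some objective.
(p,q)=(1,6): 5·1+2·6=17≤18, 3·1+4·6=27≤29, objective 37.
(p,q)=(0,7): 5·0+2·7=14≤18, 3·0+4·7=28≤29, objective 35.
No feasible integer point exceeds 37.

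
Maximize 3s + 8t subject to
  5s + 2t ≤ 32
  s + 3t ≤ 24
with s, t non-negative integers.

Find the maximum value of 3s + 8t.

65

The continuous relaxation peaks at (3.69, 6.77) with value 65.23; rounding to a feasible lattice point costs some objective.
(s,t)=(3,7): 5·3+2·7=29≤32, 1·3+3·7=24≤24, objective 65.
(s,t)=(2,7): 5·2+2·7=24≤32, 1·2+3·7=23≤24, objective 62.
(s,t)=(4,6): 5·4+2·6=32≤32, 1·4+3·6=22≤24, objective 60.
The best lattice point is (3,7), giving 65.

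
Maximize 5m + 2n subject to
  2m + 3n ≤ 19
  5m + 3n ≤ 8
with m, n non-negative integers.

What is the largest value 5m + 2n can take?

Relaxing integrality, the LP optimum is 8.00 at (m,n) = (1.6, 0), which is not an integer point.
(m,n)=(1,1): 2·1+3·1=5≤19, 5·1+3·1=8≤8, objective 7.
(m,n)=(1,0): 2·1+3·0=2≤19, 5·1+3·0=5≤8, objective 5.
(m,n)=(0,2): 2·0+3·2=6≤19, 5·0+3·2=6≤8, objective 4.
Maximum is 7 at (m,n)=(1,1).

7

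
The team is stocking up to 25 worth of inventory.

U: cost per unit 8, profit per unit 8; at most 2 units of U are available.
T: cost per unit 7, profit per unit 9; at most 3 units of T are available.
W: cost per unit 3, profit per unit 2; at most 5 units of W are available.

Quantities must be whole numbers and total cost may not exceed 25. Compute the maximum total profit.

29

T has the best ratio (9/7); taking only T gives at most 3×9 = 27 (stopped by the cost limit).
Mixing does better — 3×T and 1×W: cost 24 ≤ 25, profit 3·9 + 1·2 = 29.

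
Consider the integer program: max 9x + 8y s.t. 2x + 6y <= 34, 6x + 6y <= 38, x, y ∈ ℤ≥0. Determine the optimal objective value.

Relaxing integrality, the LP optimum is 57.00 at (x,y) = (6.33, 0), which is not an integer point.
(x,y)=(6,0): 2·6+6·0=12≤34, 6·6+6·0=36≤38, objective 54.
(x,y)=(5,1): 2·5+6·1=16≤34, 6·5+6·1=36≤38, objective 53.
Maximum is 54 at (x,y)=(6,0).

54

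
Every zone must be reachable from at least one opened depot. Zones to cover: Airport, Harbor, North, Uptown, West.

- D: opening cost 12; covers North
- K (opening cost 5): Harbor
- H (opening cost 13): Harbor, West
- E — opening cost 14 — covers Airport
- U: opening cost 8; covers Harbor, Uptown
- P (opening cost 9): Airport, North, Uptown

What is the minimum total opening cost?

22

The greedy cost-per-new-zone heuristic would pick P, K, and H for 27, but a cheaper cover exists.
Choose H and P: together they cover Airport, Harbor, North, Uptown, West — every zone.
Total opening cost: 13 + 9 = 22.
No cover costs less than 22.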